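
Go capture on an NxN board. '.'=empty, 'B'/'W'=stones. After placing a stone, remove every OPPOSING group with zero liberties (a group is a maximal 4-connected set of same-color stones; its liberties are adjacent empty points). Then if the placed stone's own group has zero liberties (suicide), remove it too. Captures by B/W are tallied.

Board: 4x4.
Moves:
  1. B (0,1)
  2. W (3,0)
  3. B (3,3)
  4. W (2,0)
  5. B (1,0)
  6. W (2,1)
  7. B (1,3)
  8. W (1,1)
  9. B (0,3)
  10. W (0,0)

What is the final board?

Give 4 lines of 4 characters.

Answer: WB.B
.W.B
WW..
W..B

Derivation:
Move 1: B@(0,1) -> caps B=0 W=0
Move 2: W@(3,0) -> caps B=0 W=0
Move 3: B@(3,3) -> caps B=0 W=0
Move 4: W@(2,0) -> caps B=0 W=0
Move 5: B@(1,0) -> caps B=0 W=0
Move 6: W@(2,1) -> caps B=0 W=0
Move 7: B@(1,3) -> caps B=0 W=0
Move 8: W@(1,1) -> caps B=0 W=0
Move 9: B@(0,3) -> caps B=0 W=0
Move 10: W@(0,0) -> caps B=0 W=1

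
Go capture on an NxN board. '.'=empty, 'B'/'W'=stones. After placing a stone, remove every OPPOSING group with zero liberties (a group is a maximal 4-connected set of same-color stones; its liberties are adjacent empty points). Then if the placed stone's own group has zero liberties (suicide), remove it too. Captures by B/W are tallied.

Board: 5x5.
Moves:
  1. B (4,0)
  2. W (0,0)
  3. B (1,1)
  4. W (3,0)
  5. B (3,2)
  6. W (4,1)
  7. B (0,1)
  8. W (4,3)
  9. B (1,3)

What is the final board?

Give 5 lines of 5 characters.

Move 1: B@(4,0) -> caps B=0 W=0
Move 2: W@(0,0) -> caps B=0 W=0
Move 3: B@(1,1) -> caps B=0 W=0
Move 4: W@(3,0) -> caps B=0 W=0
Move 5: B@(3,2) -> caps B=0 W=0
Move 6: W@(4,1) -> caps B=0 W=1
Move 7: B@(0,1) -> caps B=0 W=1
Move 8: W@(4,3) -> caps B=0 W=1
Move 9: B@(1,3) -> caps B=0 W=1

Answer: WB...
.B.B.
.....
W.B..
.W.W.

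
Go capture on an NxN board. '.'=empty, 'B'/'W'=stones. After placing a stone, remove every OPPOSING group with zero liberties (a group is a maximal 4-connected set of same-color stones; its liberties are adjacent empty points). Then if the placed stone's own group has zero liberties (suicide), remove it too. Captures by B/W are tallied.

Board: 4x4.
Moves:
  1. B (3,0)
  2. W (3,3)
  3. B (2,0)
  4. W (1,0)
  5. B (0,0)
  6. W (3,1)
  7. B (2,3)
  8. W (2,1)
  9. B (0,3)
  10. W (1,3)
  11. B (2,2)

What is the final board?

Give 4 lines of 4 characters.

Move 1: B@(3,0) -> caps B=0 W=0
Move 2: W@(3,3) -> caps B=0 W=0
Move 3: B@(2,0) -> caps B=0 W=0
Move 4: W@(1,0) -> caps B=0 W=0
Move 5: B@(0,0) -> caps B=0 W=0
Move 6: W@(3,1) -> caps B=0 W=0
Move 7: B@(2,3) -> caps B=0 W=0
Move 8: W@(2,1) -> caps B=0 W=2
Move 9: B@(0,3) -> caps B=0 W=2
Move 10: W@(1,3) -> caps B=0 W=2
Move 11: B@(2,2) -> caps B=0 W=2

Answer: B..B
W..W
.WBB
.W.W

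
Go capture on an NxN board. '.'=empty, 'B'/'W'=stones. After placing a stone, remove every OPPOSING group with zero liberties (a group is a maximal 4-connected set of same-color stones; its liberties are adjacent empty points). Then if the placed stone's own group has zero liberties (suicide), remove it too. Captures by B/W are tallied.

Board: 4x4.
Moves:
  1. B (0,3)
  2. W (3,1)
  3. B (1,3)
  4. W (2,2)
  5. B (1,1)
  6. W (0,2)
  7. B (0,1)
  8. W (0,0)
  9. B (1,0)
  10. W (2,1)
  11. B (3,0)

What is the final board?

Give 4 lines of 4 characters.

Move 1: B@(0,3) -> caps B=0 W=0
Move 2: W@(3,1) -> caps B=0 W=0
Move 3: B@(1,3) -> caps B=0 W=0
Move 4: W@(2,2) -> caps B=0 W=0
Move 5: B@(1,1) -> caps B=0 W=0
Move 6: W@(0,2) -> caps B=0 W=0
Move 7: B@(0,1) -> caps B=0 W=0
Move 8: W@(0,0) -> caps B=0 W=0
Move 9: B@(1,0) -> caps B=1 W=0
Move 10: W@(2,1) -> caps B=1 W=0
Move 11: B@(3,0) -> caps B=1 W=0

Answer: .BWB
BB.B
.WW.
BW..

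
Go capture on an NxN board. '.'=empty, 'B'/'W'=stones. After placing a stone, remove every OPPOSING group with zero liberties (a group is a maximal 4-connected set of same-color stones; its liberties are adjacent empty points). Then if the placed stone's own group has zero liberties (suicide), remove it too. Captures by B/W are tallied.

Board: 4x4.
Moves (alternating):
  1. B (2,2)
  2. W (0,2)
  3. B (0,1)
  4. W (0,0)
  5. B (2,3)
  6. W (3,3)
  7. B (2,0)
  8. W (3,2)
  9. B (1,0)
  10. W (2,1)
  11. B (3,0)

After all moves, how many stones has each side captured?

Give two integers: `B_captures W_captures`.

Move 1: B@(2,2) -> caps B=0 W=0
Move 2: W@(0,2) -> caps B=0 W=0
Move 3: B@(0,1) -> caps B=0 W=0
Move 4: W@(0,0) -> caps B=0 W=0
Move 5: B@(2,3) -> caps B=0 W=0
Move 6: W@(3,3) -> caps B=0 W=0
Move 7: B@(2,0) -> caps B=0 W=0
Move 8: W@(3,2) -> caps B=0 W=0
Move 9: B@(1,0) -> caps B=1 W=0
Move 10: W@(2,1) -> caps B=1 W=0
Move 11: B@(3,0) -> caps B=1 W=0

Answer: 1 0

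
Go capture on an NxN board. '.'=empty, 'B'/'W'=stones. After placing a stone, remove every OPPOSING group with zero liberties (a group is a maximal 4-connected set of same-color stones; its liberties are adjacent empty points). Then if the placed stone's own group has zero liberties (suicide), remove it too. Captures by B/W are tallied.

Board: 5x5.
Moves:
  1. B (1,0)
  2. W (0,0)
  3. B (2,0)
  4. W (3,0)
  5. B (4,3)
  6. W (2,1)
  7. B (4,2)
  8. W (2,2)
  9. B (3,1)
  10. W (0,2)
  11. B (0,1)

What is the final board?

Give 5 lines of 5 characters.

Move 1: B@(1,0) -> caps B=0 W=0
Move 2: W@(0,0) -> caps B=0 W=0
Move 3: B@(2,0) -> caps B=0 W=0
Move 4: W@(3,0) -> caps B=0 W=0
Move 5: B@(4,3) -> caps B=0 W=0
Move 6: W@(2,1) -> caps B=0 W=0
Move 7: B@(4,2) -> caps B=0 W=0
Move 8: W@(2,2) -> caps B=0 W=0
Move 9: B@(3,1) -> caps B=0 W=0
Move 10: W@(0,2) -> caps B=0 W=0
Move 11: B@(0,1) -> caps B=1 W=0

Answer: .BW..
B....
BWW..
WB...
..BB.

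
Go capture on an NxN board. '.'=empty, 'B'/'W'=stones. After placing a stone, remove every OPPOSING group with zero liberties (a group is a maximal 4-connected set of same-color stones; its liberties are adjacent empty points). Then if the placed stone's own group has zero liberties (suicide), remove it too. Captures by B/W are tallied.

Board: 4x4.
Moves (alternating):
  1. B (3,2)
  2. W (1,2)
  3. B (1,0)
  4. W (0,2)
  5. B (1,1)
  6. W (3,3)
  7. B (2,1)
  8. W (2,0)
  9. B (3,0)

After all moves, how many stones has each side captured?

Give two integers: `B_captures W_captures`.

Move 1: B@(3,2) -> caps B=0 W=0
Move 2: W@(1,2) -> caps B=0 W=0
Move 3: B@(1,0) -> caps B=0 W=0
Move 4: W@(0,2) -> caps B=0 W=0
Move 5: B@(1,1) -> caps B=0 W=0
Move 6: W@(3,3) -> caps B=0 W=0
Move 7: B@(2,1) -> caps B=0 W=0
Move 8: W@(2,0) -> caps B=0 W=0
Move 9: B@(3,0) -> caps B=1 W=0

Answer: 1 0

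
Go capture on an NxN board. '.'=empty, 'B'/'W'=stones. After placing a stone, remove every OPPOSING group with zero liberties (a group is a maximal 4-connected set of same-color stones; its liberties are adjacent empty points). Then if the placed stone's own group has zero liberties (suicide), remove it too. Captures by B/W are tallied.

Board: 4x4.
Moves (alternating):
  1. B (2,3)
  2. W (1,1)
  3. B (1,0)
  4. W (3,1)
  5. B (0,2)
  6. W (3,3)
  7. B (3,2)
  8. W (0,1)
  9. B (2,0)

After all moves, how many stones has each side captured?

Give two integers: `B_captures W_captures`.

Answer: 1 0

Derivation:
Move 1: B@(2,3) -> caps B=0 W=0
Move 2: W@(1,1) -> caps B=0 W=0
Move 3: B@(1,0) -> caps B=0 W=0
Move 4: W@(3,1) -> caps B=0 W=0
Move 5: B@(0,2) -> caps B=0 W=0
Move 6: W@(3,3) -> caps B=0 W=0
Move 7: B@(3,2) -> caps B=1 W=0
Move 8: W@(0,1) -> caps B=1 W=0
Move 9: B@(2,0) -> caps B=1 W=0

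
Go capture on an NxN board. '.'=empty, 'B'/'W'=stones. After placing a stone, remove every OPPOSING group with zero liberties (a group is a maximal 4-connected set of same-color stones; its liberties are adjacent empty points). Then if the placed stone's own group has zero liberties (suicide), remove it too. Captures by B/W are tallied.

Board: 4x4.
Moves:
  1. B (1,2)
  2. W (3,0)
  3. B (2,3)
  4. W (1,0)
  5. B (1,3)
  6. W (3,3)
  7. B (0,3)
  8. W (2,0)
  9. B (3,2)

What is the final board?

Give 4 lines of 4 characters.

Move 1: B@(1,2) -> caps B=0 W=0
Move 2: W@(3,0) -> caps B=0 W=0
Move 3: B@(2,3) -> caps B=0 W=0
Move 4: W@(1,0) -> caps B=0 W=0
Move 5: B@(1,3) -> caps B=0 W=0
Move 6: W@(3,3) -> caps B=0 W=0
Move 7: B@(0,3) -> caps B=0 W=0
Move 8: W@(2,0) -> caps B=0 W=0
Move 9: B@(3,2) -> caps B=1 W=0

Answer: ...B
W.BB
W..B
W.B.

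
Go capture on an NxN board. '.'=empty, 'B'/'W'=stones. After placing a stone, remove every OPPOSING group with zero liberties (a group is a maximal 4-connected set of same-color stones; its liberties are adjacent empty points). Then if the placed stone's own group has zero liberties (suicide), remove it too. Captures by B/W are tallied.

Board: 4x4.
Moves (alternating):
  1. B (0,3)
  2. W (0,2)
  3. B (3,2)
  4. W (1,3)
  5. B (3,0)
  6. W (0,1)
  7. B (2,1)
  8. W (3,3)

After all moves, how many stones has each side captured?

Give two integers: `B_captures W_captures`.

Move 1: B@(0,3) -> caps B=0 W=0
Move 2: W@(0,2) -> caps B=0 W=0
Move 3: B@(3,2) -> caps B=0 W=0
Move 4: W@(1,3) -> caps B=0 W=1
Move 5: B@(3,0) -> caps B=0 W=1
Move 6: W@(0,1) -> caps B=0 W=1
Move 7: B@(2,1) -> caps B=0 W=1
Move 8: W@(3,3) -> caps B=0 W=1

Answer: 0 1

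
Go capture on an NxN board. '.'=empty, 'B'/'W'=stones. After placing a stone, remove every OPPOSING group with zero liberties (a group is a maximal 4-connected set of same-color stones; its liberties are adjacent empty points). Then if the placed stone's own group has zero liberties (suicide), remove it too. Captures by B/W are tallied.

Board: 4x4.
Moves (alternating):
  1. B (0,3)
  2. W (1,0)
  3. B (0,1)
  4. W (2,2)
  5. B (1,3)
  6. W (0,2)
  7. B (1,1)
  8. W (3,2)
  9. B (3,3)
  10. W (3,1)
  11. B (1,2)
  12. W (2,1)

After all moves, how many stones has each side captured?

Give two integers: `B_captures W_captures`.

Move 1: B@(0,3) -> caps B=0 W=0
Move 2: W@(1,0) -> caps B=0 W=0
Move 3: B@(0,1) -> caps B=0 W=0
Move 4: W@(2,2) -> caps B=0 W=0
Move 5: B@(1,3) -> caps B=0 W=0
Move 6: W@(0,2) -> caps B=0 W=0
Move 7: B@(1,1) -> caps B=0 W=0
Move 8: W@(3,2) -> caps B=0 W=0
Move 9: B@(3,3) -> caps B=0 W=0
Move 10: W@(3,1) -> caps B=0 W=0
Move 11: B@(1,2) -> caps B=1 W=0
Move 12: W@(2,1) -> caps B=1 W=0

Answer: 1 0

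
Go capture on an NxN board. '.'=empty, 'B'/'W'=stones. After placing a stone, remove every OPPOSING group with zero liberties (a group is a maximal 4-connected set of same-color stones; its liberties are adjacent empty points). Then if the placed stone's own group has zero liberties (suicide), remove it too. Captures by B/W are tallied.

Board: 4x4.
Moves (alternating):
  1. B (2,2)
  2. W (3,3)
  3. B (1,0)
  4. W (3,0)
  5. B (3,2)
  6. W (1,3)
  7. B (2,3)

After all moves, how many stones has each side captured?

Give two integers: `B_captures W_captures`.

Answer: 1 0

Derivation:
Move 1: B@(2,2) -> caps B=0 W=0
Move 2: W@(3,3) -> caps B=0 W=0
Move 3: B@(1,0) -> caps B=0 W=0
Move 4: W@(3,0) -> caps B=0 W=0
Move 5: B@(3,2) -> caps B=0 W=0
Move 6: W@(1,3) -> caps B=0 W=0
Move 7: B@(2,3) -> caps B=1 W=0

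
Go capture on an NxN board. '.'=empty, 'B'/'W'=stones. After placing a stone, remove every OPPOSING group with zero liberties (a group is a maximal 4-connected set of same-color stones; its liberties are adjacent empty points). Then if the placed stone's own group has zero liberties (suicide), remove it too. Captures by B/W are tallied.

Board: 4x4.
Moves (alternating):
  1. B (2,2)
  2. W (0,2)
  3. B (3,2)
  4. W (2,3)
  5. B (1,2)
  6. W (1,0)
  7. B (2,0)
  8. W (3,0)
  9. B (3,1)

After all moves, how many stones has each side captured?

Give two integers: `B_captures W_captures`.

Answer: 1 0

Derivation:
Move 1: B@(2,2) -> caps B=0 W=0
Move 2: W@(0,2) -> caps B=0 W=0
Move 3: B@(3,2) -> caps B=0 W=0
Move 4: W@(2,3) -> caps B=0 W=0
Move 5: B@(1,2) -> caps B=0 W=0
Move 6: W@(1,0) -> caps B=0 W=0
Move 7: B@(2,0) -> caps B=0 W=0
Move 8: W@(3,0) -> caps B=0 W=0
Move 9: B@(3,1) -> caps B=1 W=0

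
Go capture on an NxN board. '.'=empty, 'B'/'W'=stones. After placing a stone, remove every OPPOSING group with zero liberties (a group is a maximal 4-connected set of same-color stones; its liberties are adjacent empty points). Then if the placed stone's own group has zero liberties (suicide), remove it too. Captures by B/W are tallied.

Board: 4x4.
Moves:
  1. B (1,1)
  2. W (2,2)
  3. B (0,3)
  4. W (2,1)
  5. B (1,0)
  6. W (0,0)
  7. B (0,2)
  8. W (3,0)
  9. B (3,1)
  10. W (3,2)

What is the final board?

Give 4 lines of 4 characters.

Answer: W.BB
BB..
.WW.
W.W.

Derivation:
Move 1: B@(1,1) -> caps B=0 W=0
Move 2: W@(2,2) -> caps B=0 W=0
Move 3: B@(0,3) -> caps B=0 W=0
Move 4: W@(2,1) -> caps B=0 W=0
Move 5: B@(1,0) -> caps B=0 W=0
Move 6: W@(0,0) -> caps B=0 W=0
Move 7: B@(0,2) -> caps B=0 W=0
Move 8: W@(3,0) -> caps B=0 W=0
Move 9: B@(3,1) -> caps B=0 W=0
Move 10: W@(3,2) -> caps B=0 W=1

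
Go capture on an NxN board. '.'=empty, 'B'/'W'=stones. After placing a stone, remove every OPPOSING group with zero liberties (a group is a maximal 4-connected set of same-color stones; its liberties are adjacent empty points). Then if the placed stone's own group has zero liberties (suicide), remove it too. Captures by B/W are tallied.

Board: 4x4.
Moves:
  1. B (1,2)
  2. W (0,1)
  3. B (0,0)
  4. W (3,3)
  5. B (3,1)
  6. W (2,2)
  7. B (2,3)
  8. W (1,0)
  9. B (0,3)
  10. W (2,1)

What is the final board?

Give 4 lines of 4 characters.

Answer: .W.B
W.B.
.WWB
.B.W

Derivation:
Move 1: B@(1,2) -> caps B=0 W=0
Move 2: W@(0,1) -> caps B=0 W=0
Move 3: B@(0,0) -> caps B=0 W=0
Move 4: W@(3,3) -> caps B=0 W=0
Move 5: B@(3,1) -> caps B=0 W=0
Move 6: W@(2,2) -> caps B=0 W=0
Move 7: B@(2,3) -> caps B=0 W=0
Move 8: W@(1,0) -> caps B=0 W=1
Move 9: B@(0,3) -> caps B=0 W=1
Move 10: W@(2,1) -> caps B=0 W=1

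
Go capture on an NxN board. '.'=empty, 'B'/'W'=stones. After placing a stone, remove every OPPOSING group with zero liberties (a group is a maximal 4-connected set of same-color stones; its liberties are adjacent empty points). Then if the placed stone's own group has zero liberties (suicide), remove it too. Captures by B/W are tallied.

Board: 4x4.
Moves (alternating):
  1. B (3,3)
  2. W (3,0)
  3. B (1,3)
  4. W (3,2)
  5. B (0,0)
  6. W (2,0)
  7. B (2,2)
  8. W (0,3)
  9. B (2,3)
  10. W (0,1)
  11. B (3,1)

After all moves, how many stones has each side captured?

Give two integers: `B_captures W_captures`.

Answer: 1 0

Derivation:
Move 1: B@(3,3) -> caps B=0 W=0
Move 2: W@(3,0) -> caps B=0 W=0
Move 3: B@(1,3) -> caps B=0 W=0
Move 4: W@(3,2) -> caps B=0 W=0
Move 5: B@(0,0) -> caps B=0 W=0
Move 6: W@(2,0) -> caps B=0 W=0
Move 7: B@(2,2) -> caps B=0 W=0
Move 8: W@(0,3) -> caps B=0 W=0
Move 9: B@(2,3) -> caps B=0 W=0
Move 10: W@(0,1) -> caps B=0 W=0
Move 11: B@(3,1) -> caps B=1 W=0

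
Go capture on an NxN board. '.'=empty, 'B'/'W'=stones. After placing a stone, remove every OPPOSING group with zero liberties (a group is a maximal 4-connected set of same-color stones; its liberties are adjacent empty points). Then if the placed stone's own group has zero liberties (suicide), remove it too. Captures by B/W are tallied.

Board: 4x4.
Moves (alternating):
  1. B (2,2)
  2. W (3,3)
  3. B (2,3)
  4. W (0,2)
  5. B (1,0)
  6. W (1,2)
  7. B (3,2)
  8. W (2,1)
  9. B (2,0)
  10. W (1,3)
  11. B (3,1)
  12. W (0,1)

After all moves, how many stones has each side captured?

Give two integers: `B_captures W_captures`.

Move 1: B@(2,2) -> caps B=0 W=0
Move 2: W@(3,3) -> caps B=0 W=0
Move 3: B@(2,3) -> caps B=0 W=0
Move 4: W@(0,2) -> caps B=0 W=0
Move 5: B@(1,0) -> caps B=0 W=0
Move 6: W@(1,2) -> caps B=0 W=0
Move 7: B@(3,2) -> caps B=1 W=0
Move 8: W@(2,1) -> caps B=1 W=0
Move 9: B@(2,0) -> caps B=1 W=0
Move 10: W@(1,3) -> caps B=1 W=0
Move 11: B@(3,1) -> caps B=1 W=0
Move 12: W@(0,1) -> caps B=1 W=0

Answer: 1 0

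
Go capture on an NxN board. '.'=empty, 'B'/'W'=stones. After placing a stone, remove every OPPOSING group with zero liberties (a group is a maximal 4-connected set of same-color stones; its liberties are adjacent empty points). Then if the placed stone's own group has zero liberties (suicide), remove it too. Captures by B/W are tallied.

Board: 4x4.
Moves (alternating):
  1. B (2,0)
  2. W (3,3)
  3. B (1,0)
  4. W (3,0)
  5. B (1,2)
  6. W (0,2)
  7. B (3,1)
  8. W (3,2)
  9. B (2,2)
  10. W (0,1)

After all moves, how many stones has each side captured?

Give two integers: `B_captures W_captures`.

Move 1: B@(2,0) -> caps B=0 W=0
Move 2: W@(3,3) -> caps B=0 W=0
Move 3: B@(1,0) -> caps B=0 W=0
Move 4: W@(3,0) -> caps B=0 W=0
Move 5: B@(1,2) -> caps B=0 W=0
Move 6: W@(0,2) -> caps B=0 W=0
Move 7: B@(3,1) -> caps B=1 W=0
Move 8: W@(3,2) -> caps B=1 W=0
Move 9: B@(2,2) -> caps B=1 W=0
Move 10: W@(0,1) -> caps B=1 W=0

Answer: 1 0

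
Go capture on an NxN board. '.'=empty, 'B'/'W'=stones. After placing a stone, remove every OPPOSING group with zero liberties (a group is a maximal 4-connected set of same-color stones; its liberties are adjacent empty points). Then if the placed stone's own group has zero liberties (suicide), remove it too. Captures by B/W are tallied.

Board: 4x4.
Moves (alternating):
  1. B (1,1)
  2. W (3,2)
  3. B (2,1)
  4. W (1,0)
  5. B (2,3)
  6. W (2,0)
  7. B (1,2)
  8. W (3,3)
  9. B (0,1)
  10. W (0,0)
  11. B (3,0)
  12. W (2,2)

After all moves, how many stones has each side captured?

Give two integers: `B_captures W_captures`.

Move 1: B@(1,1) -> caps B=0 W=0
Move 2: W@(3,2) -> caps B=0 W=0
Move 3: B@(2,1) -> caps B=0 W=0
Move 4: W@(1,0) -> caps B=0 W=0
Move 5: B@(2,3) -> caps B=0 W=0
Move 6: W@(2,0) -> caps B=0 W=0
Move 7: B@(1,2) -> caps B=0 W=0
Move 8: W@(3,3) -> caps B=0 W=0
Move 9: B@(0,1) -> caps B=0 W=0
Move 10: W@(0,0) -> caps B=0 W=0
Move 11: B@(3,0) -> caps B=3 W=0
Move 12: W@(2,2) -> caps B=3 W=0

Answer: 3 0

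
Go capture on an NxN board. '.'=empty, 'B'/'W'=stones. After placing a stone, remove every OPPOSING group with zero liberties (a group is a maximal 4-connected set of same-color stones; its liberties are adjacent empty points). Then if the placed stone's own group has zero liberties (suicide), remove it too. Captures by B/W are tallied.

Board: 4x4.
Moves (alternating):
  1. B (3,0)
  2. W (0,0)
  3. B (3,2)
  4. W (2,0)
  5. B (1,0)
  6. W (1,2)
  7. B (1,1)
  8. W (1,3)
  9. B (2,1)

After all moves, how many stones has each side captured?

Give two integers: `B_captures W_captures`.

Answer: 1 0

Derivation:
Move 1: B@(3,0) -> caps B=0 W=0
Move 2: W@(0,0) -> caps B=0 W=0
Move 3: B@(3,2) -> caps B=0 W=0
Move 4: W@(2,0) -> caps B=0 W=0
Move 5: B@(1,0) -> caps B=0 W=0
Move 6: W@(1,2) -> caps B=0 W=0
Move 7: B@(1,1) -> caps B=0 W=0
Move 8: W@(1,3) -> caps B=0 W=0
Move 9: B@(2,1) -> caps B=1 W=0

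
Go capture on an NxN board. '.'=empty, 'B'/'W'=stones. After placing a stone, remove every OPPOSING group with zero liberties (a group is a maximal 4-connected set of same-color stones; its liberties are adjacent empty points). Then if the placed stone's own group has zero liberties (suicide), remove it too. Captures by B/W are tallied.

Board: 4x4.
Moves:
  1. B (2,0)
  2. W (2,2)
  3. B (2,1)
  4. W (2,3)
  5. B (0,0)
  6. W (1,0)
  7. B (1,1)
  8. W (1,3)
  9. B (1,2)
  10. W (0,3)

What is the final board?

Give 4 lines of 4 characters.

Answer: B..W
.BBW
BBWW
....

Derivation:
Move 1: B@(2,0) -> caps B=0 W=0
Move 2: W@(2,2) -> caps B=0 W=0
Move 3: B@(2,1) -> caps B=0 W=0
Move 4: W@(2,3) -> caps B=0 W=0
Move 5: B@(0,0) -> caps B=0 W=0
Move 6: W@(1,0) -> caps B=0 W=0
Move 7: B@(1,1) -> caps B=1 W=0
Move 8: W@(1,3) -> caps B=1 W=0
Move 9: B@(1,2) -> caps B=1 W=0
Move 10: W@(0,3) -> caps B=1 W=0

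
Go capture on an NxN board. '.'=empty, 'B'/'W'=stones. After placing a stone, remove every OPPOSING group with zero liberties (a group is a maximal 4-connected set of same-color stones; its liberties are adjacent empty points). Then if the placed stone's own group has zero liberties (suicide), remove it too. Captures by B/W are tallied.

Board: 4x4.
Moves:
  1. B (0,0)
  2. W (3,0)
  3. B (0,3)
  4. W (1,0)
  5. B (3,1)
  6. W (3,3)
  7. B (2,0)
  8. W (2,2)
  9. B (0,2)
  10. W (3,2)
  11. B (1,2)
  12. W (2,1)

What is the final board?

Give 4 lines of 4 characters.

Move 1: B@(0,0) -> caps B=0 W=0
Move 2: W@(3,0) -> caps B=0 W=0
Move 3: B@(0,3) -> caps B=0 W=0
Move 4: W@(1,0) -> caps B=0 W=0
Move 5: B@(3,1) -> caps B=0 W=0
Move 6: W@(3,3) -> caps B=0 W=0
Move 7: B@(2,0) -> caps B=1 W=0
Move 8: W@(2,2) -> caps B=1 W=0
Move 9: B@(0,2) -> caps B=1 W=0
Move 10: W@(3,2) -> caps B=1 W=0
Move 11: B@(1,2) -> caps B=1 W=0
Move 12: W@(2,1) -> caps B=1 W=0

Answer: B.BB
W.B.
BWW.
.BWW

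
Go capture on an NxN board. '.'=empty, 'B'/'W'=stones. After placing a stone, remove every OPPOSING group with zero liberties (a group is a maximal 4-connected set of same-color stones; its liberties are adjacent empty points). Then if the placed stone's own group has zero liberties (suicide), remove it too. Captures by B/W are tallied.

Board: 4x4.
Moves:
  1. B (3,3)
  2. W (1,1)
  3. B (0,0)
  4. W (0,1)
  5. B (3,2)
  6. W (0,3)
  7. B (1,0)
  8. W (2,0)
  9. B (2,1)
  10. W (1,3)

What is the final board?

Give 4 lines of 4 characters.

Answer: .W.W
.W.W
WB..
..BB

Derivation:
Move 1: B@(3,3) -> caps B=0 W=0
Move 2: W@(1,1) -> caps B=0 W=0
Move 3: B@(0,0) -> caps B=0 W=0
Move 4: W@(0,1) -> caps B=0 W=0
Move 5: B@(3,2) -> caps B=0 W=0
Move 6: W@(0,3) -> caps B=0 W=0
Move 7: B@(1,0) -> caps B=0 W=0
Move 8: W@(2,0) -> caps B=0 W=2
Move 9: B@(2,1) -> caps B=0 W=2
Move 10: W@(1,3) -> caps B=0 W=2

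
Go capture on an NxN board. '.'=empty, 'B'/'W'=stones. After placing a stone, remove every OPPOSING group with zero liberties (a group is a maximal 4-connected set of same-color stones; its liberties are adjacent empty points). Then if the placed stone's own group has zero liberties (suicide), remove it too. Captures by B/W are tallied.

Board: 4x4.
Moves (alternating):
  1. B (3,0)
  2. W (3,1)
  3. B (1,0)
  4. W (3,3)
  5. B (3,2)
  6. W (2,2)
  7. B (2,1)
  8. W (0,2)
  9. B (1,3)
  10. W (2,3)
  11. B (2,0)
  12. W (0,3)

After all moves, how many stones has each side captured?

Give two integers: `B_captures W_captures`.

Answer: 0 1

Derivation:
Move 1: B@(3,0) -> caps B=0 W=0
Move 2: W@(3,1) -> caps B=0 W=0
Move 3: B@(1,0) -> caps B=0 W=0
Move 4: W@(3,3) -> caps B=0 W=0
Move 5: B@(3,2) -> caps B=0 W=0
Move 6: W@(2,2) -> caps B=0 W=1
Move 7: B@(2,1) -> caps B=0 W=1
Move 8: W@(0,2) -> caps B=0 W=1
Move 9: B@(1,3) -> caps B=0 W=1
Move 10: W@(2,3) -> caps B=0 W=1
Move 11: B@(2,0) -> caps B=0 W=1
Move 12: W@(0,3) -> caps B=0 W=1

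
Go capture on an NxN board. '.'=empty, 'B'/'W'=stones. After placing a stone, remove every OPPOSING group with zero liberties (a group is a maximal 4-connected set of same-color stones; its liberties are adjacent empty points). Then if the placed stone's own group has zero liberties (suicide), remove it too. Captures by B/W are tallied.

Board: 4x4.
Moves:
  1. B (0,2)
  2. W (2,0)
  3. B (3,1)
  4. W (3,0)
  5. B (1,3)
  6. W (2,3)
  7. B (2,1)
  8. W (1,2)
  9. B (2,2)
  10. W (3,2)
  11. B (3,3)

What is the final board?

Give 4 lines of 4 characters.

Answer: ..B.
..WB
WBB.
WB.B

Derivation:
Move 1: B@(0,2) -> caps B=0 W=0
Move 2: W@(2,0) -> caps B=0 W=0
Move 3: B@(3,1) -> caps B=0 W=0
Move 4: W@(3,0) -> caps B=0 W=0
Move 5: B@(1,3) -> caps B=0 W=0
Move 6: W@(2,3) -> caps B=0 W=0
Move 7: B@(2,1) -> caps B=0 W=0
Move 8: W@(1,2) -> caps B=0 W=0
Move 9: B@(2,2) -> caps B=0 W=0
Move 10: W@(3,2) -> caps B=0 W=0
Move 11: B@(3,3) -> caps B=2 W=0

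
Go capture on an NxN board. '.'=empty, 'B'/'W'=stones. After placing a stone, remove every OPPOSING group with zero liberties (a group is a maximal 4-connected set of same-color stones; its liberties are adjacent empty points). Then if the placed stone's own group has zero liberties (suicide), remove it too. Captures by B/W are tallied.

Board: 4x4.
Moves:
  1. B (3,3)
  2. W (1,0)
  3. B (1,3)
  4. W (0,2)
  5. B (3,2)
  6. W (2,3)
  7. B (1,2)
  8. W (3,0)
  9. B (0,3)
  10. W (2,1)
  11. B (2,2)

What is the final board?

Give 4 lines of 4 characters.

Answer: ..WB
W.BB
.WB.
W.BB

Derivation:
Move 1: B@(3,3) -> caps B=0 W=0
Move 2: W@(1,0) -> caps B=0 W=0
Move 3: B@(1,3) -> caps B=0 W=0
Move 4: W@(0,2) -> caps B=0 W=0
Move 5: B@(3,2) -> caps B=0 W=0
Move 6: W@(2,3) -> caps B=0 W=0
Move 7: B@(1,2) -> caps B=0 W=0
Move 8: W@(3,0) -> caps B=0 W=0
Move 9: B@(0,3) -> caps B=0 W=0
Move 10: W@(2,1) -> caps B=0 W=0
Move 11: B@(2,2) -> caps B=1 W=0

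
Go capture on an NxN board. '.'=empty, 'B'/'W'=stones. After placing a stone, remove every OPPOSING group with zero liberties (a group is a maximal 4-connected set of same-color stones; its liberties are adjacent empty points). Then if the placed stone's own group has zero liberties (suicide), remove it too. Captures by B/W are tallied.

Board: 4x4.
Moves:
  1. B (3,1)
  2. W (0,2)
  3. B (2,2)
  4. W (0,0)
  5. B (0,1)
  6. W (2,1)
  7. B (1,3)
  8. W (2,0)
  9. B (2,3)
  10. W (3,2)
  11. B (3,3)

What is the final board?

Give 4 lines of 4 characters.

Answer: WBW.
...B
WWBB
.B.B

Derivation:
Move 1: B@(3,1) -> caps B=0 W=0
Move 2: W@(0,2) -> caps B=0 W=0
Move 3: B@(2,2) -> caps B=0 W=0
Move 4: W@(0,0) -> caps B=0 W=0
Move 5: B@(0,1) -> caps B=0 W=0
Move 6: W@(2,1) -> caps B=0 W=0
Move 7: B@(1,3) -> caps B=0 W=0
Move 8: W@(2,0) -> caps B=0 W=0
Move 9: B@(2,3) -> caps B=0 W=0
Move 10: W@(3,2) -> caps B=0 W=0
Move 11: B@(3,3) -> caps B=1 W=0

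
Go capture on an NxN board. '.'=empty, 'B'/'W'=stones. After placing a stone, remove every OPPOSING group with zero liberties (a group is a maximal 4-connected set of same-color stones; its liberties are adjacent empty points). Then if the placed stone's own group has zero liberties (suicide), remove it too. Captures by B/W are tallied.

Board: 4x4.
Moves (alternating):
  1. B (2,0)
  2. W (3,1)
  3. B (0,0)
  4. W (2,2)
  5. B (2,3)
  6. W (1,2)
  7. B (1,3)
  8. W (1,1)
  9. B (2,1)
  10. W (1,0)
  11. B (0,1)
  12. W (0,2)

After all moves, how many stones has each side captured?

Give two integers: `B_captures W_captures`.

Move 1: B@(2,0) -> caps B=0 W=0
Move 2: W@(3,1) -> caps B=0 W=0
Move 3: B@(0,0) -> caps B=0 W=0
Move 4: W@(2,2) -> caps B=0 W=0
Move 5: B@(2,3) -> caps B=0 W=0
Move 6: W@(1,2) -> caps B=0 W=0
Move 7: B@(1,3) -> caps B=0 W=0
Move 8: W@(1,1) -> caps B=0 W=0
Move 9: B@(2,1) -> caps B=0 W=0
Move 10: W@(1,0) -> caps B=0 W=0
Move 11: B@(0,1) -> caps B=0 W=0
Move 12: W@(0,2) -> caps B=0 W=2

Answer: 0 2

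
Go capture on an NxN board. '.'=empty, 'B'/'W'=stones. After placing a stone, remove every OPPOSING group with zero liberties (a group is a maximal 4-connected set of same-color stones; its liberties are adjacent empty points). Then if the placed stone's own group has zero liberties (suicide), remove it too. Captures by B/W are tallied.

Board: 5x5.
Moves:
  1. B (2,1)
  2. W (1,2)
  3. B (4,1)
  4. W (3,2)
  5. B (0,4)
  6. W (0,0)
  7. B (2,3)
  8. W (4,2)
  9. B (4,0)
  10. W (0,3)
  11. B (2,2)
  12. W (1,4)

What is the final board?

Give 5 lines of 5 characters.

Answer: W..W.
..W.W
.BBB.
..W..
BBW..

Derivation:
Move 1: B@(2,1) -> caps B=0 W=0
Move 2: W@(1,2) -> caps B=0 W=0
Move 3: B@(4,1) -> caps B=0 W=0
Move 4: W@(3,2) -> caps B=0 W=0
Move 5: B@(0,4) -> caps B=0 W=0
Move 6: W@(0,0) -> caps B=0 W=0
Move 7: B@(2,3) -> caps B=0 W=0
Move 8: W@(4,2) -> caps B=0 W=0
Move 9: B@(4,0) -> caps B=0 W=0
Move 10: W@(0,3) -> caps B=0 W=0
Move 11: B@(2,2) -> caps B=0 W=0
Move 12: W@(1,4) -> caps B=0 W=1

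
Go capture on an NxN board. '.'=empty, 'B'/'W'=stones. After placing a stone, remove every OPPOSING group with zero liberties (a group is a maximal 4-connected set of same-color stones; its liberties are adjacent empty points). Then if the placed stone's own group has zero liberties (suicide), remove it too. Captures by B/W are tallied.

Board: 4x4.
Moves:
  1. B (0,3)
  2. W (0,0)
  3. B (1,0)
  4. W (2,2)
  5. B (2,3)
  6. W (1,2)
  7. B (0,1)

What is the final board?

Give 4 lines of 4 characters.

Move 1: B@(0,3) -> caps B=0 W=0
Move 2: W@(0,0) -> caps B=0 W=0
Move 3: B@(1,0) -> caps B=0 W=0
Move 4: W@(2,2) -> caps B=0 W=0
Move 5: B@(2,3) -> caps B=0 W=0
Move 6: W@(1,2) -> caps B=0 W=0
Move 7: B@(0,1) -> caps B=1 W=0

Answer: .B.B
B.W.
..WB
....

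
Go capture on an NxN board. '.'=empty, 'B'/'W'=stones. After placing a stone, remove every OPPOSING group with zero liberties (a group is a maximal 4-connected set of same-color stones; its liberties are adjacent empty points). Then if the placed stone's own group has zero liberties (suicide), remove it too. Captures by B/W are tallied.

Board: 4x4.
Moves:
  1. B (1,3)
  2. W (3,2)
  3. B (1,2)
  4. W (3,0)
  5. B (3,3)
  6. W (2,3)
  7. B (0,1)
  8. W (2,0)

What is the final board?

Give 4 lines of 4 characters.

Move 1: B@(1,3) -> caps B=0 W=0
Move 2: W@(3,2) -> caps B=0 W=0
Move 3: B@(1,2) -> caps B=0 W=0
Move 4: W@(3,0) -> caps B=0 W=0
Move 5: B@(3,3) -> caps B=0 W=0
Move 6: W@(2,3) -> caps B=0 W=1
Move 7: B@(0,1) -> caps B=0 W=1
Move 8: W@(2,0) -> caps B=0 W=1

Answer: .B..
..BB
W..W
W.W.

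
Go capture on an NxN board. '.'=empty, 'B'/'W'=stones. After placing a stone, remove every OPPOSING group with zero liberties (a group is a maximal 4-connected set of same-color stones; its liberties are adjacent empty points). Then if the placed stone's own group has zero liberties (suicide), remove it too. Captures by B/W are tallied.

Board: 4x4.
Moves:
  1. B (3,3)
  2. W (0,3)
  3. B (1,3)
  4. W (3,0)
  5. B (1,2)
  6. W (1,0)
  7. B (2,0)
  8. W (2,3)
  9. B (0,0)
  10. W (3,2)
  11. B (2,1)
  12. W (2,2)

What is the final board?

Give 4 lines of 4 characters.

Move 1: B@(3,3) -> caps B=0 W=0
Move 2: W@(0,3) -> caps B=0 W=0
Move 3: B@(1,3) -> caps B=0 W=0
Move 4: W@(3,0) -> caps B=0 W=0
Move 5: B@(1,2) -> caps B=0 W=0
Move 6: W@(1,0) -> caps B=0 W=0
Move 7: B@(2,0) -> caps B=0 W=0
Move 8: W@(2,3) -> caps B=0 W=0
Move 9: B@(0,0) -> caps B=0 W=0
Move 10: W@(3,2) -> caps B=0 W=1
Move 11: B@(2,1) -> caps B=0 W=1
Move 12: W@(2,2) -> caps B=0 W=1

Answer: B..W
W.BB
BBWW
W.W.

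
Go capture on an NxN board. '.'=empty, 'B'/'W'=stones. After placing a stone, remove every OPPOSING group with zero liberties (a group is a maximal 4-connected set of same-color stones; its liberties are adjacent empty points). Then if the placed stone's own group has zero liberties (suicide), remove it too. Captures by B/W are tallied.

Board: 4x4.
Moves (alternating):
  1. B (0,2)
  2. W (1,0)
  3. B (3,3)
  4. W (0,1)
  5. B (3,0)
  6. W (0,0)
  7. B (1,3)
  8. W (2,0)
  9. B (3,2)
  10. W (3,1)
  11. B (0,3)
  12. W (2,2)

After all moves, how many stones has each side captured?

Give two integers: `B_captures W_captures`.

Answer: 0 1

Derivation:
Move 1: B@(0,2) -> caps B=0 W=0
Move 2: W@(1,0) -> caps B=0 W=0
Move 3: B@(3,3) -> caps B=0 W=0
Move 4: W@(0,1) -> caps B=0 W=0
Move 5: B@(3,0) -> caps B=0 W=0
Move 6: W@(0,0) -> caps B=0 W=0
Move 7: B@(1,3) -> caps B=0 W=0
Move 8: W@(2,0) -> caps B=0 W=0
Move 9: B@(3,2) -> caps B=0 W=0
Move 10: W@(3,1) -> caps B=0 W=1
Move 11: B@(0,3) -> caps B=0 W=1
Move 12: W@(2,2) -> caps B=0 W=1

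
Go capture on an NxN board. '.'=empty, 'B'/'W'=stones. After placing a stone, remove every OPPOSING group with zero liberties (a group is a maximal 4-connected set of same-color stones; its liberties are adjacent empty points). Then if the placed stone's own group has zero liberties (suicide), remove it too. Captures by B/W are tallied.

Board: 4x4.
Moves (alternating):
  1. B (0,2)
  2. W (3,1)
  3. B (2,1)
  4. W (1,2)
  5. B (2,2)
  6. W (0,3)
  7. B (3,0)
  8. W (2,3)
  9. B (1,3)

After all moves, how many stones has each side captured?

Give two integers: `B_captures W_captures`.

Move 1: B@(0,2) -> caps B=0 W=0
Move 2: W@(3,1) -> caps B=0 W=0
Move 3: B@(2,1) -> caps B=0 W=0
Move 4: W@(1,2) -> caps B=0 W=0
Move 5: B@(2,2) -> caps B=0 W=0
Move 6: W@(0,3) -> caps B=0 W=0
Move 7: B@(3,0) -> caps B=0 W=0
Move 8: W@(2,3) -> caps B=0 W=0
Move 9: B@(1,3) -> caps B=1 W=0

Answer: 1 0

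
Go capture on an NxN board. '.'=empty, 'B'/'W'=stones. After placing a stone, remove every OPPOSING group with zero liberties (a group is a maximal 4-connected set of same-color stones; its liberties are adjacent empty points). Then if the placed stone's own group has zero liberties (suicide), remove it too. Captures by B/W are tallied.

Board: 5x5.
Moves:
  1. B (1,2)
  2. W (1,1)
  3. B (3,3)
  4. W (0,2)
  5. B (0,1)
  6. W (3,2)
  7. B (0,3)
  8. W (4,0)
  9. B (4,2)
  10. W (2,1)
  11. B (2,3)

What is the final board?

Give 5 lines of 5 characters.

Answer: .B.B.
.WB..
.W.B.
..WB.
W.B..

Derivation:
Move 1: B@(1,2) -> caps B=0 W=0
Move 2: W@(1,1) -> caps B=0 W=0
Move 3: B@(3,3) -> caps B=0 W=0
Move 4: W@(0,2) -> caps B=0 W=0
Move 5: B@(0,1) -> caps B=0 W=0
Move 6: W@(3,2) -> caps B=0 W=0
Move 7: B@(0,3) -> caps B=1 W=0
Move 8: W@(4,0) -> caps B=1 W=0
Move 9: B@(4,2) -> caps B=1 W=0
Move 10: W@(2,1) -> caps B=1 W=0
Move 11: B@(2,3) -> caps B=1 W=0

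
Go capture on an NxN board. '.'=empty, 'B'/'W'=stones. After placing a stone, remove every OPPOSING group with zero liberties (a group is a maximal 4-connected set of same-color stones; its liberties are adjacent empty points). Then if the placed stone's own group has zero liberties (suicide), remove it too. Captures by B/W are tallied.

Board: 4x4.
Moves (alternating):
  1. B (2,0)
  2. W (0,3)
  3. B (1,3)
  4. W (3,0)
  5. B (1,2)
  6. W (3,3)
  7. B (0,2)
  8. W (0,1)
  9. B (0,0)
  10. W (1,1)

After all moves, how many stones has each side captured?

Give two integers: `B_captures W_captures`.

Answer: 1 0

Derivation:
Move 1: B@(2,0) -> caps B=0 W=0
Move 2: W@(0,3) -> caps B=0 W=0
Move 3: B@(1,3) -> caps B=0 W=0
Move 4: W@(3,0) -> caps B=0 W=0
Move 5: B@(1,2) -> caps B=0 W=0
Move 6: W@(3,3) -> caps B=0 W=0
Move 7: B@(0,2) -> caps B=1 W=0
Move 8: W@(0,1) -> caps B=1 W=0
Move 9: B@(0,0) -> caps B=1 W=0
Move 10: W@(1,1) -> caps B=1 W=0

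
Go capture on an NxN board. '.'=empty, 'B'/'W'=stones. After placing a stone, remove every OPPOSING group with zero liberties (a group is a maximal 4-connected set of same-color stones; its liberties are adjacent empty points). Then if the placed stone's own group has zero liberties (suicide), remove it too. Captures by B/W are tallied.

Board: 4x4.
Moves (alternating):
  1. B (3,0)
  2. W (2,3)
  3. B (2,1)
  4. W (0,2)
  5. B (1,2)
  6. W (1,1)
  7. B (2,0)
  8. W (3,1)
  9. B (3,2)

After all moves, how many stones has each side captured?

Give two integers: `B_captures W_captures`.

Answer: 1 0

Derivation:
Move 1: B@(3,0) -> caps B=0 W=0
Move 2: W@(2,3) -> caps B=0 W=0
Move 3: B@(2,1) -> caps B=0 W=0
Move 4: W@(0,2) -> caps B=0 W=0
Move 5: B@(1,2) -> caps B=0 W=0
Move 6: W@(1,1) -> caps B=0 W=0
Move 7: B@(2,0) -> caps B=0 W=0
Move 8: W@(3,1) -> caps B=0 W=0
Move 9: B@(3,2) -> caps B=1 W=0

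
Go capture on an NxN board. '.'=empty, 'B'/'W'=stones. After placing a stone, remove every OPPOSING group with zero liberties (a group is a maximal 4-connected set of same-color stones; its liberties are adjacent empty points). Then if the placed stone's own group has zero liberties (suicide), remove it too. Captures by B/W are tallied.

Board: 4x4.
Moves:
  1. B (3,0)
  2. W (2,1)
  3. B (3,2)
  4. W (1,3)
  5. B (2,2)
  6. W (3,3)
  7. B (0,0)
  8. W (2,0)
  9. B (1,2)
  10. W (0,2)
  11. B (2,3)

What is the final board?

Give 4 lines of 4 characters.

Move 1: B@(3,0) -> caps B=0 W=0
Move 2: W@(2,1) -> caps B=0 W=0
Move 3: B@(3,2) -> caps B=0 W=0
Move 4: W@(1,3) -> caps B=0 W=0
Move 5: B@(2,2) -> caps B=0 W=0
Move 6: W@(3,3) -> caps B=0 W=0
Move 7: B@(0,0) -> caps B=0 W=0
Move 8: W@(2,0) -> caps B=0 W=0
Move 9: B@(1,2) -> caps B=0 W=0
Move 10: W@(0,2) -> caps B=0 W=0
Move 11: B@(2,3) -> caps B=1 W=0

Answer: B.W.
..BW
WWBB
B.B.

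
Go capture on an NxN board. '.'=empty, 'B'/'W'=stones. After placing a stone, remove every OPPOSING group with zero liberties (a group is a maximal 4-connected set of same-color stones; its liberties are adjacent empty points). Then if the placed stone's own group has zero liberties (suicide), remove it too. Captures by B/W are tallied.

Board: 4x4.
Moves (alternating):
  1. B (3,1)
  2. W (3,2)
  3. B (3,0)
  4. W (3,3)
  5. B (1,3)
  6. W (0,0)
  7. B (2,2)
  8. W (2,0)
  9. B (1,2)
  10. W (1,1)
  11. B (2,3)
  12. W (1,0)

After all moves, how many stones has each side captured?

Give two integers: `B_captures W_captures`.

Move 1: B@(3,1) -> caps B=0 W=0
Move 2: W@(3,2) -> caps B=0 W=0
Move 3: B@(3,0) -> caps B=0 W=0
Move 4: W@(3,3) -> caps B=0 W=0
Move 5: B@(1,3) -> caps B=0 W=0
Move 6: W@(0,0) -> caps B=0 W=0
Move 7: B@(2,2) -> caps B=0 W=0
Move 8: W@(2,0) -> caps B=0 W=0
Move 9: B@(1,2) -> caps B=0 W=0
Move 10: W@(1,1) -> caps B=0 W=0
Move 11: B@(2,3) -> caps B=2 W=0
Move 12: W@(1,0) -> caps B=2 W=0

Answer: 2 0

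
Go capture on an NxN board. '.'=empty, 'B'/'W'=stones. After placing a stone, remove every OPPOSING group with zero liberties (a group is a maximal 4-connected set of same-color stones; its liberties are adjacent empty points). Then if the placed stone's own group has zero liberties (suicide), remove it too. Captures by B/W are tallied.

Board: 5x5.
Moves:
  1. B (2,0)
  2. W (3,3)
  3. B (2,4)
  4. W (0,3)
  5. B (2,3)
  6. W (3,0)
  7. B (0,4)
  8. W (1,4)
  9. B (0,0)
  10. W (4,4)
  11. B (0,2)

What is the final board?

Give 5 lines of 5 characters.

Move 1: B@(2,0) -> caps B=0 W=0
Move 2: W@(3,3) -> caps B=0 W=0
Move 3: B@(2,4) -> caps B=0 W=0
Move 4: W@(0,3) -> caps B=0 W=0
Move 5: B@(2,3) -> caps B=0 W=0
Move 6: W@(3,0) -> caps B=0 W=0
Move 7: B@(0,4) -> caps B=0 W=0
Move 8: W@(1,4) -> caps B=0 W=1
Move 9: B@(0,0) -> caps B=0 W=1
Move 10: W@(4,4) -> caps B=0 W=1
Move 11: B@(0,2) -> caps B=0 W=1

Answer: B.BW.
....W
B..BB
W..W.
....W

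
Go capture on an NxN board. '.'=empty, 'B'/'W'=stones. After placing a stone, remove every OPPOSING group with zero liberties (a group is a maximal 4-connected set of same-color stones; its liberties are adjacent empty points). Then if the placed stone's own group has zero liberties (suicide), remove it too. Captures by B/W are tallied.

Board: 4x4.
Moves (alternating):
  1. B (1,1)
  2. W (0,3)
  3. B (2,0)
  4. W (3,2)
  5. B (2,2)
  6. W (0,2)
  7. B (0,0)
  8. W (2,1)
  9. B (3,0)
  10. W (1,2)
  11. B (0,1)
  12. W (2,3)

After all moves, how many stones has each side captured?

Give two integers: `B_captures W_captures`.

Move 1: B@(1,1) -> caps B=0 W=0
Move 2: W@(0,3) -> caps B=0 W=0
Move 3: B@(2,0) -> caps B=0 W=0
Move 4: W@(3,2) -> caps B=0 W=0
Move 5: B@(2,2) -> caps B=0 W=0
Move 6: W@(0,2) -> caps B=0 W=0
Move 7: B@(0,0) -> caps B=0 W=0
Move 8: W@(2,1) -> caps B=0 W=0
Move 9: B@(3,0) -> caps B=0 W=0
Move 10: W@(1,2) -> caps B=0 W=0
Move 11: B@(0,1) -> caps B=0 W=0
Move 12: W@(2,3) -> caps B=0 W=1

Answer: 0 1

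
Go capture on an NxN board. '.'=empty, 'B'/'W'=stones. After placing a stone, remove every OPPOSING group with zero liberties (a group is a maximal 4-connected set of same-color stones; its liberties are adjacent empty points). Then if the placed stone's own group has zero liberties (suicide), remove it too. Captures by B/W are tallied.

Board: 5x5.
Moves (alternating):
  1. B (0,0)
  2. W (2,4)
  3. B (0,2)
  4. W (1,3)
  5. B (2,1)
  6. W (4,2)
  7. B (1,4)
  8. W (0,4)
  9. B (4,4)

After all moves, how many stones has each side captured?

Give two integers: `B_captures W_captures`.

Answer: 0 1

Derivation:
Move 1: B@(0,0) -> caps B=0 W=0
Move 2: W@(2,4) -> caps B=0 W=0
Move 3: B@(0,2) -> caps B=0 W=0
Move 4: W@(1,3) -> caps B=0 W=0
Move 5: B@(2,1) -> caps B=0 W=0
Move 6: W@(4,2) -> caps B=0 W=0
Move 7: B@(1,4) -> caps B=0 W=0
Move 8: W@(0,4) -> caps B=0 W=1
Move 9: B@(4,4) -> caps B=0 W=1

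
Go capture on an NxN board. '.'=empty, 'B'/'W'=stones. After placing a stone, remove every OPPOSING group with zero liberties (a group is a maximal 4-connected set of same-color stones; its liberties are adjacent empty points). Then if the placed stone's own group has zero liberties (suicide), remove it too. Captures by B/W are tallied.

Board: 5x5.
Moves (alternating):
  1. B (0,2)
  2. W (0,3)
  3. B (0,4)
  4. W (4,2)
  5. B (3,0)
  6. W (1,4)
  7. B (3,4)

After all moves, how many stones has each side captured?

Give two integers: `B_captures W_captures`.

Answer: 0 1

Derivation:
Move 1: B@(0,2) -> caps B=0 W=0
Move 2: W@(0,3) -> caps B=0 W=0
Move 3: B@(0,4) -> caps B=0 W=0
Move 4: W@(4,2) -> caps B=0 W=0
Move 5: B@(3,0) -> caps B=0 W=0
Move 6: W@(1,4) -> caps B=0 W=1
Move 7: B@(3,4) -> caps B=0 W=1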